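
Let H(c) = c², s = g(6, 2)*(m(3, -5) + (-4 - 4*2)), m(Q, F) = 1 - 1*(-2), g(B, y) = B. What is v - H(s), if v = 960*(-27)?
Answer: -28836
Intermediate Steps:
v = -25920
m(Q, F) = 3 (m(Q, F) = 1 + 2 = 3)
s = -54 (s = 6*(3 + (-4 - 4*2)) = 6*(3 + (-4 - 8)) = 6*(3 - 12) = 6*(-9) = -54)
v - H(s) = -25920 - 1*(-54)² = -25920 - 1*2916 = -25920 - 2916 = -28836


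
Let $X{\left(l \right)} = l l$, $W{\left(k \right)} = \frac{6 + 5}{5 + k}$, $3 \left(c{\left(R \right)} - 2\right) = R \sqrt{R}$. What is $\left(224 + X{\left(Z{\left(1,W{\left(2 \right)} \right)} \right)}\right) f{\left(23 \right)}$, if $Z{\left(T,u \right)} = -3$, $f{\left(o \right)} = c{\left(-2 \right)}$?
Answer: $466 - \frac{466 i \sqrt{2}}{3} \approx 466.0 - 219.67 i$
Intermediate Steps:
$c{\left(R \right)} = 2 + \frac{R^{\frac{3}{2}}}{3}$ ($c{\left(R \right)} = 2 + \frac{R \sqrt{R}}{3} = 2 + \frac{R^{\frac{3}{2}}}{3}$)
$W{\left(k \right)} = \frac{11}{5 + k}$
$f{\left(o \right)} = 2 - \frac{2 i \sqrt{2}}{3}$ ($f{\left(o \right)} = 2 + \frac{\left(-2\right)^{\frac{3}{2}}}{3} = 2 + \frac{\left(-2\right) i \sqrt{2}}{3} = 2 - \frac{2 i \sqrt{2}}{3}$)
$X{\left(l \right)} = l^{2}$
$\left(224 + X{\left(Z{\left(1,W{\left(2 \right)} \right)} \right)}\right) f{\left(23 \right)} = \left(224 + \left(-3\right)^{2}\right) \left(2 - \frac{2 i \sqrt{2}}{3}\right) = \left(224 + 9\right) \left(2 - \frac{2 i \sqrt{2}}{3}\right) = 233 \left(2 - \frac{2 i \sqrt{2}}{3}\right) = 466 - \frac{466 i \sqrt{2}}{3}$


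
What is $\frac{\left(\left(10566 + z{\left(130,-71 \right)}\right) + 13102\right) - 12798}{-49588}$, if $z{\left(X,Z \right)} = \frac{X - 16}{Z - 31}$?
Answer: $- \frac{184771}{842996} \approx -0.21918$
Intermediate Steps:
$z{\left(X,Z \right)} = \frac{-16 + X}{-31 + Z}$
$\frac{\left(\left(10566 + z{\left(130,-71 \right)}\right) + 13102\right) - 12798}{-49588} = \frac{\left(\left(10566 + \frac{-16 + 130}{-31 - 71}\right) + 13102\right) - 12798}{-49588} = \left(\left(\left(10566 + \frac{1}{-102} \cdot 114\right) + 13102\right) - 12798\right) \left(- \frac{1}{49588}\right) = \left(\left(\left(10566 - \frac{19}{17}\right) + 13102\right) - 12798\right) \left(- \frac{1}{49588}\right) = \left(\left(\frac{179603}{17} + 13102\right) - 12798\right) \left(- \frac{1}{49588}\right) = \left(\frac{402337}{17} - 12798\right) \left(- \frac{1}{49588}\right) = \frac{184771}{17} \left(- \frac{1}{49588}\right) = - \frac{184771}{842996}$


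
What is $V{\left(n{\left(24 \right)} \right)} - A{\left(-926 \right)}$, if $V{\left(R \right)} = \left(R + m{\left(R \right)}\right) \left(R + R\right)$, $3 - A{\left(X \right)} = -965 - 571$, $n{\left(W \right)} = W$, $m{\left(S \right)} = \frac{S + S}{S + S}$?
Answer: $-339$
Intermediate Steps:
$m{\left(S \right)} = 1$ ($m{\left(S \right)} = \frac{2 S}{2 S} = 2 S \frac{1}{2 S} = 1$)
$A{\left(X \right)} = 1539$ ($A{\left(X \right)} = 3 - \left(-965 - 571\right) = 3 - -1536 = 3 + 1536 = 1539$)
$V{\left(R \right)} = 2 R \left(1 + R\right)$ ($V{\left(R \right)} = \left(R + 1\right) \left(R + R\right) = \left(1 + R\right) 2 R = 2 R \left(1 + R\right)$)
$V{\left(n{\left(24 \right)} \right)} - A{\left(-926 \right)} = 2 \cdot 24 \left(1 + 24\right) - 1539 = 2 \cdot 24 \cdot 25 - 1539 = 1200 - 1539 = -339$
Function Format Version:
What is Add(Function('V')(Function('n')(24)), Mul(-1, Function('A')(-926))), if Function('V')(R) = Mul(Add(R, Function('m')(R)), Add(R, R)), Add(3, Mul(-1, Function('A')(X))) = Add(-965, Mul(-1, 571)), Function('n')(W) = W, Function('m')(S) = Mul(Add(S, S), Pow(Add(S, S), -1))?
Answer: -339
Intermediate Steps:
Function('m')(S) = 1 (Function('m')(S) = Mul(Mul(2, S), Pow(Mul(2, S), -1)) = Mul(Mul(2, S), Mul(Rational(1, 2), Pow(S, -1))) = 1)
Function('A')(X) = 1539 (Function('A')(X) = Add(3, Mul(-1, Add(-965, Mul(-1, 571)))) = Add(3, Mul(-1, Add(-965, -571))) = Add(3, Mul(-1, -1536)) = Add(3, 1536) = 1539)
Function('V')(R) = Mul(2, R, Add(1, R)) (Function('V')(R) = Mul(Add(R, 1), Add(R, R)) = Mul(Add(1, R), Mul(2, R)) = Mul(2, R, Add(1, R)))
Add(Function('V')(Function('n')(24)), Mul(-1, Function('A')(-926))) = Add(Mul(2, 24, Add(1, 24)), Mul(-1, 1539)) = Add(Mul(2, 24, 25), -1539) = Add(1200, -1539) = -339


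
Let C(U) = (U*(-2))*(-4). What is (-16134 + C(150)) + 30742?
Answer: 15808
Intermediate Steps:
C(U) = 8*U (C(U) = -2*U*(-4) = 8*U)
(-16134 + C(150)) + 30742 = (-16134 + 8*150) + 30742 = (-16134 + 1200) + 30742 = -14934 + 30742 = 15808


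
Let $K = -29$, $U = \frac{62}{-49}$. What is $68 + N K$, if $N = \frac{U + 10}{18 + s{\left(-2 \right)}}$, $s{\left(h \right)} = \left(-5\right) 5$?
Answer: $\frac{35736}{343} \approx 104.19$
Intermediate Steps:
$U = - \frac{62}{49}$ ($U = 62 \left(- \frac{1}{49}\right) = - \frac{62}{49} \approx -1.2653$)
$s{\left(h \right)} = -25$
$N = - \frac{428}{343}$ ($N = \frac{- \frac{62}{49} + 10}{18 - 25} = \frac{428}{49 \left(-7\right)} = \frac{428}{49} \left(- \frac{1}{7}\right) = - \frac{428}{343} \approx -1.2478$)
$68 + N K = 68 - - \frac{12412}{343} = 68 + \frac{12412}{343} = \frac{35736}{343}$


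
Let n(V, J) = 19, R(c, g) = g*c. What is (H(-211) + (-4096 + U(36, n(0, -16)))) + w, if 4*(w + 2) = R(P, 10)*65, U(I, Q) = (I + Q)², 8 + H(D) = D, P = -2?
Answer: -1617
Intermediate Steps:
H(D) = -8 + D
R(c, g) = c*g
w = -327 (w = -2 + (-2*10*65)/4 = -2 + (-20*65)/4 = -2 + (¼)*(-1300) = -2 - 325 = -327)
(H(-211) + (-4096 + U(36, n(0, -16)))) + w = ((-8 - 211) + (-4096 + (36 + 19)²)) - 327 = (-219 + (-4096 + 55²)) - 327 = (-219 + (-4096 + 3025)) - 327 = (-219 - 1071) - 327 = -1290 - 327 = -1617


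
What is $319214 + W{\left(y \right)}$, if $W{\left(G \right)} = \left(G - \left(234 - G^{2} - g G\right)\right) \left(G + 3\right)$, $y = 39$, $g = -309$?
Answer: $-131236$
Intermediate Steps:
$W{\left(G \right)} = \left(3 + G\right) \left(-234 + G^{2} - 308 G\right)$ ($W{\left(G \right)} = \left(G - \left(234 - G^{2} + 309 G\right)\right) \left(G + 3\right) = \left(G - \left(234 - G^{2} + 309 G\right)\right) \left(3 + G\right) = \left(-234 + G^{2} - 308 G\right) \left(3 + G\right) = \left(3 + G\right) \left(-234 + G^{2} - 308 G\right)$)
$319214 + W{\left(y \right)} = 319214 - \left(45864 - 59319 + 463905\right) = 319214 - 450450 = -131236$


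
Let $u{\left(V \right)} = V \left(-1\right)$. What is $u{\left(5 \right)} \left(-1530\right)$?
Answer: $7650$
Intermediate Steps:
$u{\left(V \right)} = - V$
$u{\left(5 \right)} \left(-1530\right) = \left(-1\right) 5 \left(-1530\right) = \left(-5\right) \left(-1530\right) = 7650$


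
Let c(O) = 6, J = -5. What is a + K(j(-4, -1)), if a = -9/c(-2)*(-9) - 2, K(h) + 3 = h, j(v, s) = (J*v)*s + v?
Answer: -31/2 ≈ -15.500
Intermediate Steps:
j(v, s) = v - 5*s*v (j(v, s) = (-5*v)*s + v = -5*s*v + v = v - 5*s*v)
K(h) = -3 + h
a = 23/2 (a = -9/6*(-9) - 2 = -9*⅙*(-9) - 2 = -3/2*(-9) - 2 = 27/2 - 2 = 23/2 ≈ 11.500)
a + K(j(-4, -1)) = 23/2 + (-3 - 4*(1 - 5*(-1))) = 23/2 + (-3 - 4*(1 + 5)) = 23/2 + (-3 - 4*6) = 23/2 + (-3 - 24) = 23/2 - 27 = -31/2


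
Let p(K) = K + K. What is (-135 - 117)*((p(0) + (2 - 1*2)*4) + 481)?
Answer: -121212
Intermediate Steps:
p(K) = 2*K
(-135 - 117)*((p(0) + (2 - 1*2)*4) + 481) = (-135 - 117)*((2*0 + (2 - 1*2)*4) + 481) = -252*((0 + (2 - 2)*4) + 481) = -252*((0 + 0*4) + 481) = -252*((0 + 0) + 481) = -252*(0 + 481) = -252*481 = -121212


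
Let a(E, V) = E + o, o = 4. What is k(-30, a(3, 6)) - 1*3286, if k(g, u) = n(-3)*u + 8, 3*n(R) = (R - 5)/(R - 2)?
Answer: -49114/15 ≈ -3274.3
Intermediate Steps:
n(R) = (-5 + R)/(3*(-2 + R)) (n(R) = ((R - 5)/(R - 2))/3 = ((-5 + R)/(-2 + R))/3 = (-5 + R)/(3*(-2 + R)))
a(E, V) = 4 + E (a(E, V) = E + 4 = 4 + E)
k(g, u) = 8 + 8*u/15 (k(g, u) = ((-5 - 3)/(3*(-2 - 3)))*u + 8 = ((1/3)*(-8)/(-5))*u + 8 = ((1/3)*(-1/5)*(-8))*u + 8 = 8*u/15 + 8 = 8 + 8*u/15)
k(-30, a(3, 6)) - 1*3286 = (8 + 8*(4 + 3)/15) - 1*3286 = (8 + (8/15)*7) - 3286 = (8 + 56/15) - 3286 = 176/15 - 3286 = -49114/15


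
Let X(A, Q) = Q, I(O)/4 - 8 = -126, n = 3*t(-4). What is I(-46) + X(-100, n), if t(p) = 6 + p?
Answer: -466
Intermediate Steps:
n = 6 (n = 3*(6 - 4) = 3*2 = 6)
I(O) = -472 (I(O) = 32 + 4*(-126) = 32 - 504 = -472)
I(-46) + X(-100, n) = -472 + 6 = -466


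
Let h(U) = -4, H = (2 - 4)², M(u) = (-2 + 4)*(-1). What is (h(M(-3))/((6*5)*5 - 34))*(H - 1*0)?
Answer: -4/29 ≈ -0.13793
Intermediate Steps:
M(u) = -2 (M(u) = 2*(-1) = -2)
H = 4 (H = (-2)² = 4)
(h(M(-3))/((6*5)*5 - 34))*(H - 1*0) = (-4/((6*5)*5 - 34))*(4 - 1*0) = (-4/(30*5 - 34))*(4 + 0) = -4/(150 - 34)*4 = -4/116*4 = -4*1/116*4 = -1/29*4 = -4/29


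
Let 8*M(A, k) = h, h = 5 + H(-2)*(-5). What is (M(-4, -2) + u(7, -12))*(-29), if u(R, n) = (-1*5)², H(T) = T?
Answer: -6235/8 ≈ -779.38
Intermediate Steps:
u(R, n) = 25 (u(R, n) = (-5)² = 25)
h = 15 (h = 5 - 2*(-5) = 5 + 10 = 15)
M(A, k) = 15/8 (M(A, k) = (⅛)*15 = 15/8)
(M(-4, -2) + u(7, -12))*(-29) = (15/8 + 25)*(-29) = (215/8)*(-29) = -6235/8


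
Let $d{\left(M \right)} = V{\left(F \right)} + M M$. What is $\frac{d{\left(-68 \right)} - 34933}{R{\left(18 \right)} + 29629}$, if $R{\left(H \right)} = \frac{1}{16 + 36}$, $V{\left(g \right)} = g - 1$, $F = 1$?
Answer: $- \frac{1576068}{1540709} \approx -1.0229$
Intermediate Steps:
$V{\left(g \right)} = -1 + g$
$R{\left(H \right)} = \frac{1}{52}$
$d{\left(M \right)} = M^{2}$ ($d{\left(M \right)} = \left(-1 + 1\right) + M M = 0 + M^{2} = M^{2}$)
$\frac{d{\left(-68 \right)} - 34933}{R{\left(18 \right)} + 29629} = \frac{\left(-68\right)^{2} - 34933}{\frac{1}{52} + 29629} = \frac{4624 - 34933}{\frac{1540709}{52}} = \left(-30309\right) \frac{52}{1540709} = - \frac{1576068}{1540709}$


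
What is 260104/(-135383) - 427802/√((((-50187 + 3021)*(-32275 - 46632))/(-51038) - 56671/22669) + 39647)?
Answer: -260104/135383 + 5561426*I*√65892998830696504199/19249965843221 ≈ -1.9212 + 2345.2*I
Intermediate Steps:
260104/(-135383) - 427802/√((((-50187 + 3021)*(-32275 - 46632))/(-51038) - 56671/22669) + 39647) = 260104*(-1/135383) - 427802/√((-47166*(-78907)*(-1/51038) - 56671*1/22669) + 39647) = -260104/135383 - 427802/√((3721727562*(-1/51038) - 56671/22669) + 39647) = -260104/135383 - 427802/√((-1860863781/25519 - 56671/22669) + 39647) = -260104/135383 - 427802/√(-42185367238738/578490211 + 39647) = -260104/135383 - 427802*(-13*I*√65892998830696504199/19249965843221) = -260104/135383 - (-5561426)*I*√65892998830696504199/19249965843221 = -260104/135383 + 5561426*I*√65892998830696504199/19249965843221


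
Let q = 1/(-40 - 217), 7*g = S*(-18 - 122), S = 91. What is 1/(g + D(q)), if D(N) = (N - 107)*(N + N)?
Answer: -66049/120154180 ≈ -0.00054970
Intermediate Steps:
g = -1820 (g = (91*(-18 - 122))/7 = (91*(-140))/7 = (⅐)*(-12740) = -1820)
q = -1/257 (q = 1/(-257) = -1/257 ≈ -0.0038911)
D(N) = 2*N*(-107 + N) (D(N) = (-107 + N)*(2*N) = 2*N*(-107 + N))
1/(g + D(q)) = 1/(-1820 + 2*(-1/257)*(-107 - 1/257)) = 1/(-1820 + 2*(-1/257)*(-27500/257)) = 1/(-1820 + 55000/66049) = 1/(-120154180/66049) = -66049/120154180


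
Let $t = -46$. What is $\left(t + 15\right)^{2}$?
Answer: $961$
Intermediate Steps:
$\left(t + 15\right)^{2} = \left(-46 + 15\right)^{2} = \left(-31\right)^{2} = 961$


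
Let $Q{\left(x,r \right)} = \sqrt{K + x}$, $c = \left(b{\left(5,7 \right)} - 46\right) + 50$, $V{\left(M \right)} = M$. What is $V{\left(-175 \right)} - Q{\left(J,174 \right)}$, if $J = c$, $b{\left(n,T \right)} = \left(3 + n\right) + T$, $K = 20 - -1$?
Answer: $-175 - 2 \sqrt{10} \approx -181.32$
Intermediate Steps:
$K = 21$ ($K = 20 + 1 = 21$)
$b{\left(n,T \right)} = 3 + T + n$
$c = 19$ ($c = \left(\left(3 + 7 + 5\right) - 46\right) + 50 = \left(15 - 46\right) + 50 = -31 + 50 = 19$)
$J = 19$
$Q{\left(x,r \right)} = \sqrt{21 + x}$
$V{\left(-175 \right)} - Q{\left(J,174 \right)} = -175 - \sqrt{21 + 19} = -175 - \sqrt{40} = -175 - 2 \sqrt{10}$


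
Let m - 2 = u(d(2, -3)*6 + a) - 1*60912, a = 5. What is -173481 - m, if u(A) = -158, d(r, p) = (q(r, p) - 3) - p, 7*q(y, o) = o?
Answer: -112413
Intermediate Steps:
q(y, o) = o/7
d(r, p) = -3 - 6*p/7 (d(r, p) = (p/7 - 3) - p = (-3 + p/7) - p = -3 - 6*p/7)
m = -61068 (m = 2 + (-158 - 1*60912) = 2 + (-158 - 60912) = 2 - 61070 = -61068)
-173481 - m = -173481 - 1*(-61068) = -173481 + 61068 = -112413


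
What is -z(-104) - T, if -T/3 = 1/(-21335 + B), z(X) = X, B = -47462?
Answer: 7154885/68797 ≈ 104.00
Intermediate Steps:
T = 3/68797 (T = -3/(-21335 - 47462) = -3/(-68797) = -3*(-1/68797) = 3/68797 ≈ 4.3607e-5)
-z(-104) - T = -1*(-104) - 1*3/68797 = 104 - 3/68797 = 7154885/68797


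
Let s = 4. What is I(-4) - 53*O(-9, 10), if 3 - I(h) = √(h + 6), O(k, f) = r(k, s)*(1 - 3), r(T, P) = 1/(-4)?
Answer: -47/2 - √2 ≈ -24.914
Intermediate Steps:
r(T, P) = -¼
O(k, f) = ½ (O(k, f) = -(1 - 3)/4 = -¼*(-2) = ½)
I(h) = 3 - √(6 + h) (I(h) = 3 - √(h + 6) = 3 - √(6 + h))
I(-4) - 53*O(-9, 10) = (3 - √(6 - 4)) - 53*½ = (3 - √2) - 53/2 = -47/2 - √2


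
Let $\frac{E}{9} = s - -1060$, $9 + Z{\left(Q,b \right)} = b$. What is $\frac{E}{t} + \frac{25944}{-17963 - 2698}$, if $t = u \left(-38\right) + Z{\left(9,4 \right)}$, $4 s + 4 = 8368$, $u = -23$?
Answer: $\frac{187793321}{5984803} \approx 31.378$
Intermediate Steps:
$s = 2091$ ($s = -1 + \frac{1}{4} \cdot 8368 = -1 + 2092 = 2091$)
$Z{\left(Q,b \right)} = -9 + b$
$E = 28359$ ($E = 9 \left(2091 - -1060\right) = 9 \left(2091 + 1060\right) = 9 \cdot 3151 = 28359$)
$t = 869$ ($t = \left(-23\right) \left(-38\right) + \left(-9 + 4\right) = 874 - 5 = 869$)
$\frac{E}{t} + \frac{25944}{-17963 - 2698} = \frac{28359}{869} + \frac{25944}{-17963 - 2698} = 28359 \cdot \frac{1}{869} + \frac{25944}{-20661} = \frac{28359}{869} + 25944 \left(- \frac{1}{20661}\right) = \frac{28359}{869} - \frac{8648}{6887} = \frac{187793321}{5984803}$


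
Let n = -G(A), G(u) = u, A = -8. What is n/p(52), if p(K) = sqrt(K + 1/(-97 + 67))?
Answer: 8*sqrt(46770)/1559 ≈ 1.1098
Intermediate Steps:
p(K) = sqrt(-1/30 + K) (p(K) = sqrt(K + 1/(-30)) = sqrt(K - 1/30) = sqrt(-1/30 + K))
n = 8 (n = -1*(-8) = 8)
n/p(52) = 8/((sqrt(-30 + 900*52)/30)) = 8/((sqrt(-30 + 46800)/30)) = 8/((sqrt(46770)/30)) = 8*(sqrt(46770)/1559) = 8*sqrt(46770)/1559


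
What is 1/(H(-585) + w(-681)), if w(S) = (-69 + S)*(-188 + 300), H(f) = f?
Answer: -1/84585 ≈ -1.1822e-5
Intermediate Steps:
w(S) = -7728 + 112*S (w(S) = (-69 + S)*112 = -7728 + 112*S)
1/(H(-585) + w(-681)) = 1/(-585 + (-7728 + 112*(-681))) = 1/(-585 + (-7728 - 76272)) = 1/(-585 - 84000) = 1/(-84585) = -1/84585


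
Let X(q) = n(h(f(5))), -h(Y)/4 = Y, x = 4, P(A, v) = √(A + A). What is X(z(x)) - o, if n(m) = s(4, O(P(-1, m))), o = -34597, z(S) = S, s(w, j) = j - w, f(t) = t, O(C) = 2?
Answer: 34595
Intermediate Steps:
P(A, v) = √2*√A (P(A, v) = √(2*A) = √2*√A)
h(Y) = -4*Y
n(m) = -2 (n(m) = 2 - 1*4 = 2 - 4 = -2)
X(q) = -2
X(z(x)) - o = -2 - 1*(-34597) = -2 + 34597 = 34595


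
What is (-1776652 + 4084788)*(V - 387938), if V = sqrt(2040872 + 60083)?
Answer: -895413663568 + 2308136*sqrt(2100955) ≈ -8.9207e+11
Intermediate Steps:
V = sqrt(2100955) ≈ 1449.5
(-1776652 + 4084788)*(V - 387938) = (-1776652 + 4084788)*(sqrt(2100955) - 387938) = 2308136*(-387938 + sqrt(2100955)) = -895413663568 + 2308136*sqrt(2100955)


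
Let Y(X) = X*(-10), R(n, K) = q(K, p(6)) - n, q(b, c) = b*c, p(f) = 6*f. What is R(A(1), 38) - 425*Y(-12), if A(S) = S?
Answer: -49633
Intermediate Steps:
R(n, K) = -n + 36*K (R(n, K) = K*(6*6) - n = K*36 - n = 36*K - n = -n + 36*K)
Y(X) = -10*X
R(A(1), 38) - 425*Y(-12) = (-1*1 + 36*38) - (-4250)*(-12) = (-1 + 1368) - 425*120 = 1367 - 51000 = -49633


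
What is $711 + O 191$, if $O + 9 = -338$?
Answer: $-65566$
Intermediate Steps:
$O = -347$ ($O = -9 - 338 = -347$)
$711 + O 191 = 711 - 66277 = -65566$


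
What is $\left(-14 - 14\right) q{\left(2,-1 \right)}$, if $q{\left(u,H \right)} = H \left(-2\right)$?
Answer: $-56$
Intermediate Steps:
$q{\left(u,H \right)} = - 2 H$
$\left(-14 - 14\right) q{\left(2,-1 \right)} = \left(-14 - 14\right) \left(\left(-2\right) \left(-1\right)\right) = \left(-28\right) 2 = -56$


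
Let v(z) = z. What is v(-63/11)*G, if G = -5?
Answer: 315/11 ≈ 28.636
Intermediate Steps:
v(-63/11)*G = -63/11*(-5) = 315/11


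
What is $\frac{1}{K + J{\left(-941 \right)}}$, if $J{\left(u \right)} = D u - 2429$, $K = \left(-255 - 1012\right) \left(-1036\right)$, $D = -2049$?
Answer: $\frac{1}{3238292} \approx 3.088 \cdot 10^{-7}$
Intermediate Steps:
$K = 1312612$ ($K = \left(-1267\right) \left(-1036\right) = 1312612$)
$J{\left(u \right)} = -2429 - 2049 u$ ($J{\left(u \right)} = - 2049 u - 2429 = -2429 - 2049 u$)
$\frac{1}{K + J{\left(-941 \right)}} = \frac{1}{1312612 - -1925680} = \frac{1}{1312612 + \left(-2429 + 1928109\right)} = \frac{1}{1312612 + 1925680} = \frac{1}{3238292}$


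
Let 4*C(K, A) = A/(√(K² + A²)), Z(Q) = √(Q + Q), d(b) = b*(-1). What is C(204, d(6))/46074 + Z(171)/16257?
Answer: -√1157/213230472 + √38/5419 ≈ 0.0011374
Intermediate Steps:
d(b) = -b
Z(Q) = √2*√Q (Z(Q) = √(2*Q) = √2*√Q)
C(K, A) = A/(4*√(A² + K²)) (C(K, A) = (A/(√(K² + A²)))/4 = (A/(√(A² + K²)))/4 = (A/√(A² + K²))/4 = A/(4*√(A² + K²)))
C(204, d(6))/46074 + Z(171)/16257 = ((-1*6)/(4*√((-1*6)² + 204²)))/46074 + (√2*√171)/16257 = ((¼)*(-6)/√((-6)² + 41616))*(1/46074) + (√2*(3*√19))*(1/16257) = ((¼)*(-6)/√(36 + 41616))*(1/46074) + (3*√38)*(1/16257) = ((¼)*(-6)/√41652)*(1/46074) + √38/5419 = ((¼)*(-6)*(√1157/6942))*(1/46074) + √38/5419 = -√1157/4628*(1/46074) + √38/5419 = -√1157/213230472 + √38/5419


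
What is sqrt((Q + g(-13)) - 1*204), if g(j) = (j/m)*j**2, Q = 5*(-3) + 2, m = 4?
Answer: I*sqrt(3065)/2 ≈ 27.681*I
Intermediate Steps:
Q = -13 (Q = -15 + 2 = -13)
g(j) = j**3/4 (g(j) = (j/4)*j**2 = j**3/4)
sqrt((Q + g(-13)) - 1*204) = sqrt((-13 + (1/4)*(-13)**3) - 1*204) = sqrt((-13 + (1/4)*(-2197)) - 204) = sqrt((-13 - 2197/4) - 204) = sqrt(-2249/4 - 204) = sqrt(-3065/4) = I*sqrt(3065)/2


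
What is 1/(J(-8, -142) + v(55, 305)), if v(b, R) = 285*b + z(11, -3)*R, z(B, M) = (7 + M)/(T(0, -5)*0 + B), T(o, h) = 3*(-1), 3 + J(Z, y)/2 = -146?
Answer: 11/170367 ≈ 6.4566e-5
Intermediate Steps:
J(Z, y) = -298 (J(Z, y) = -6 + 2*(-146) = -6 - 292 = -298)
T(o, h) = -3
z(B, M) = (7 + M)/B (z(B, M) = (7 + M)/(-3*0 + B) = (7 + M)/(0 + B) = (7 + M)/B)
v(b, R) = 285*b + 4*R/11 (v(b, R) = 285*b + ((7 - 3)/11)*R = 285*b + ((1/11)*4)*R = 285*b + 4*R/11)
1/(J(-8, -142) + v(55, 305)) = 1/(-298 + (285*55 + (4/11)*305)) = 1/(-298 + (15675 + 1220/11)) = 1/(-298 + 173645/11) = 1/(170367/11) = 11/170367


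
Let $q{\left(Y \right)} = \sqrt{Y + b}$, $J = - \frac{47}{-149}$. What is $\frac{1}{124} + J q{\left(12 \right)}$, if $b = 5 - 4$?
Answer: $\frac{1}{124} + \frac{47 \sqrt{13}}{149} \approx 1.1454$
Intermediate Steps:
$b = 1$ ($b = 5 - 4 = 1$)
$J = \frac{47}{149}$ ($J = \left(-47\right) \left(- \frac{1}{149}\right) = \frac{47}{149} \approx 0.31544$)
$q{\left(Y \right)} = \sqrt{1 + Y}$ ($q{\left(Y \right)} = \sqrt{Y + 1} = \sqrt{1 + Y}$)
$\frac{1}{124} + J q{\left(12 \right)} = \frac{1}{124} + \frac{47 \sqrt{1 + 12}}{149} = \frac{1}{124} + \frac{47 \sqrt{13}}{149}$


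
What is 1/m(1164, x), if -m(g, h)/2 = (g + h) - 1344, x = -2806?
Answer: 1/5972 ≈ 0.00016745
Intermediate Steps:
m(g, h) = 2688 - 2*g - 2*h (m(g, h) = -2*((g + h) - 1344) = -2*(-1344 + g + h) = 2688 - 2*g - 2*h)
1/m(1164, x) = 1/(2688 - 2*1164 - 2*(-2806)) = 1/(2688 - 2328 + 5612) = 1/5972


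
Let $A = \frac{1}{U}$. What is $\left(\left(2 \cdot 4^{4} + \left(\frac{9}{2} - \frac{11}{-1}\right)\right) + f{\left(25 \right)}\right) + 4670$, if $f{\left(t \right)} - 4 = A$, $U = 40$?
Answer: $\frac{208061}{40} \approx 5201.5$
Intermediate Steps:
$A = \frac{1}{40} \approx 0.025$
$f{\left(t \right)} = \frac{161}{40}$ ($f{\left(t \right)} = 4 + \frac{1}{40} = \frac{161}{40}$)
$\left(\left(2 \cdot 4^{4} + \left(\frac{9}{2} - \frac{11}{-1}\right)\right) + f{\left(25 \right)}\right) + 4670 = \left(\left(2 \cdot 4^{4} + \left(\frac{9}{2} - \frac{11}{-1}\right)\right) + \frac{161}{40}\right) + 4670 = \left(\left(2 \cdot 256 + \left(9 \cdot \frac{1}{2} - -11\right)\right) + \frac{161}{40}\right) + 4670 = \left(\left(512 + \left(\frac{9}{2} + 11\right)\right) + \frac{161}{40}\right) + 4670 = \left(\left(512 + \frac{31}{2}\right) + \frac{161}{40}\right) + 4670 = \left(\frac{1055}{2} + \frac{161}{40}\right) + 4670 = \frac{21261}{40} + 4670 = \frac{208061}{40}$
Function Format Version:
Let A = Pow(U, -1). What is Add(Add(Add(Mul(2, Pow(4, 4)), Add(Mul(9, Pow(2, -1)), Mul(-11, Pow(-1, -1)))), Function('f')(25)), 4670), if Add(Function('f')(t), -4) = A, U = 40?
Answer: Rational(208061, 40) ≈ 5201.5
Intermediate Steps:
A = Rational(1, 40) (A = Pow(40, -1) = Rational(1, 40) ≈ 0.025000)
Function('f')(t) = Rational(161, 40) (Function('f')(t) = Add(4, Rational(1, 40)) = Rational(161, 40))
Add(Add(Add(Mul(2, Pow(4, 4)), Add(Mul(9, Pow(2, -1)), Mul(-11, Pow(-1, -1)))), Function('f')(25)), 4670) = Add(Add(Add(Mul(2, Pow(4, 4)), Add(Mul(9, Pow(2, -1)), Mul(-11, Pow(-1, -1)))), Rational(161, 40)), 4670) = Add(Add(Add(Mul(2, 256), Add(Mul(9, Rational(1, 2)), Mul(-11, -1))), Rational(161, 40)), 4670) = Add(Add(Add(512, Add(Rational(9, 2), 11)), Rational(161, 40)), 4670) = Add(Add(Add(512, Rational(31, 2)), Rational(161, 40)), 4670) = Add(Add(Rational(1055, 2), Rational(161, 40)), 4670) = Add(Rational(21261, 40), 4670) = Rational(208061, 40)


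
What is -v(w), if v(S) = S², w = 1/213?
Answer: -1/45369 ≈ -2.2041e-5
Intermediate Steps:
w = 1/213 ≈ 0.0046948
-v(w) = -(1/213)² = -1*1/45369 = -1/45369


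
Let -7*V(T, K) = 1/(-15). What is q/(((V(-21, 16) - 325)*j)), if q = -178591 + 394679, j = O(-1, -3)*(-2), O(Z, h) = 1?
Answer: 2836155/8531 ≈ 332.45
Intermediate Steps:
V(T, K) = 1/105 (V(T, K) = -1/7/(-15) = -1/7*(-1/15) = 1/105)
j = -2 (j = 1*(-2) = -2)
q = 216088
q/(((V(-21, 16) - 325)*j)) = 216088/(((1/105 - 325)*(-2))) = 216088/((-34124/105*(-2))) = 216088/(68248/105) = 216088*(105/68248) = 2836155/8531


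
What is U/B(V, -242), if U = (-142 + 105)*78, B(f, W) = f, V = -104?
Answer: 111/4 ≈ 27.750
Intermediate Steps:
U = -2886 (U = -37*78 = -2886)
U/B(V, -242) = -2886/(-104) = -2886*(-1/104) = 111/4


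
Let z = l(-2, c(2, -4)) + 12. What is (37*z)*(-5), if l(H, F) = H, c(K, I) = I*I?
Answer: -1850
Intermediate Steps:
c(K, I) = I²
z = 10 (z = -2 + 12 = 10)
(37*z)*(-5) = (37*10)*(-5) = 370*(-5) = -1850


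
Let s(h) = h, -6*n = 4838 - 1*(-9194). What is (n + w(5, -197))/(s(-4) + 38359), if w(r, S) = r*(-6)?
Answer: -7106/115065 ≈ -0.061756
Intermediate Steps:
w(r, S) = -6*r
n = -7016/3 (n = -(4838 - 1*(-9194))/6 = -(4838 + 9194)/6 = -1/6*14032 = -7016/3 ≈ -2338.7)
(n + w(5, -197))/(s(-4) + 38359) = (-7016/3 - 6*5)/(-4 + 38359) = (-7016/3 - 30)/38355 = -7106/3*1/38355 = -7106/115065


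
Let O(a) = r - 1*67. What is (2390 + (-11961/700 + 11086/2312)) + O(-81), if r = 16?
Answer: 117673249/50575 ≈ 2326.7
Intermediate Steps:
O(a) = -51 (O(a) = 16 - 1*67 = 16 - 67 = -51)
(2390 + (-11961/700 + 11086/2312)) + O(-81) = (2390 + (-11961/700 + 11086/2312)) - 51 = (2390 + (-11961*1/700 + 11086*(1/2312))) - 51 = (2390 + (-11961/700 + 5543/1156)) - 51 = (2390 - 621676/50575) - 51 = 120252574/50575 - 51 = 117673249/50575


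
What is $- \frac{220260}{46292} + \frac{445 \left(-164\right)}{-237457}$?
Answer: $- \frac{12230972165}{2748089861} \approx -4.4507$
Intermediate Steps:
$- \frac{220260}{46292} + \frac{445 \left(-164\right)}{-237457} = \left(-220260\right) \frac{1}{46292} - - \frac{72980}{237457} = - \frac{55065}{11573} + \frac{72980}{237457} = - \frac{12230972165}{2748089861}$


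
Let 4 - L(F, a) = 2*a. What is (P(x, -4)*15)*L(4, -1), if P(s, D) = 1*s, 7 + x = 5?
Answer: -180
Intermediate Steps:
x = -2 (x = -7 + 5 = -2)
P(s, D) = s
L(F, a) = 4 - 2*a
(P(x, -4)*15)*L(4, -1) = (-2*15)*(4 - 2*(-1)) = -30*(4 + 2) = -30*6 = -180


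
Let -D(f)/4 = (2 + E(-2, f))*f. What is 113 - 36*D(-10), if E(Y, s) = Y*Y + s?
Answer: 5873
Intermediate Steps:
E(Y, s) = s + Y² (E(Y, s) = Y² + s = s + Y²)
D(f) = -4*f*(6 + f) (D(f) = -4*(2 + (f + (-2)²))*f = -4*(2 + (f + 4))*f = -4*(2 + (4 + f))*f = -4*(6 + f)*f = -4*f*(6 + f))
113 - 36*D(-10) = 113 - (-144)*(-10)*(6 - 10) = 113 - (-144)*(-10)*(-4) = 113 - 36*(-160) = 113 + 5760 = 5873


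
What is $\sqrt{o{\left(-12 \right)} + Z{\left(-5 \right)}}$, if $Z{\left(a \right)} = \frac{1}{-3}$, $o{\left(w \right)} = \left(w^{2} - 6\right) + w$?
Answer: $\frac{\sqrt{1131}}{3} \approx 11.21$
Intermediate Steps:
$o{\left(w \right)} = -6 + w + w^{2}$ ($o{\left(w \right)} = \left(-6 + w^{2}\right) + w = -6 + w + w^{2}$)
$Z{\left(a \right)} = - \frac{1}{3}$
$\sqrt{o{\left(-12 \right)} + Z{\left(-5 \right)}} = \sqrt{\left(-6 - 12 + \left(-12\right)^{2}\right) - \frac{1}{3}} = \sqrt{\left(-6 - 12 + 144\right) - \frac{1}{3}} = \sqrt{126 - \frac{1}{3}} = \sqrt{\frac{377}{3}} = \frac{\sqrt{1131}}{3}$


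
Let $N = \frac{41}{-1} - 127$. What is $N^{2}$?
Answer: $28224$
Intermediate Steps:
$N = -168$ ($N = 41 \left(-1\right) - 127 = -41 - 127 = -168$)
$N^{2} = \left(-168\right)^{2} = 28224$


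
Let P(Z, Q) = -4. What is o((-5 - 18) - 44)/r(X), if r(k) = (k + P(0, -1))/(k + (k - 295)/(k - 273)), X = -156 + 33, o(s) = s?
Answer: -147065/2286 ≈ -64.333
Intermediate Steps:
X = -123
r(k) = (-4 + k)/(k + (-295 + k)/(-273 + k)) (r(k) = (k - 4)/(k + (k - 295)/(k - 273)) = (-4 + k)/(k + (-295 + k)/(-273 + k)))
o((-5 - 18) - 44)/r(X) = ((-5 - 18) - 44)/(((-1092 - 1*(-123)**2 + 277*(-123))/(295 - 1*(-123)**2 + 272*(-123)))) = (-23 - 44)/(((-1092 - 1*15129 - 34071)/(295 - 1*15129 - 33456))) = -67*(295 - 15129 - 33456)/(-1092 - 15129 - 34071) = -67/(-50292/(-48290)) = -67/((-1/48290*(-50292))) = -67/2286/2195 = -67*2195/2286 = -147065/2286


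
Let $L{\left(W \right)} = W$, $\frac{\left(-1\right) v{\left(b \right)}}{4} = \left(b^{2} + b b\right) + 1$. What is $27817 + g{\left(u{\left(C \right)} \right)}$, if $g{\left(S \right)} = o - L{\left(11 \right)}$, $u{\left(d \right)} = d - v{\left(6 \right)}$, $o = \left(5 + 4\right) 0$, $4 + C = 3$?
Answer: $27806$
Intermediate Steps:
$C = -1$ ($C = -4 + 3 = -1$)
$o = 0$ ($o = 9 \cdot 0 = 0$)
$v{\left(b \right)} = -4 - 8 b^{2}$ ($v{\left(b \right)} = - 4 \left(\left(b^{2} + b b\right) + 1\right) = - 4 \left(\left(b^{2} + b^{2}\right) + 1\right) = - 4 \left(2 b^{2} + 1\right) = - 4 \left(1 + 2 b^{2}\right) = -4 - 8 b^{2}$)
$u{\left(d \right)} = 292 + d$ ($u{\left(d \right)} = d - \left(-4 - 8 \cdot 6^{2}\right) = d - \left(-4 - 288\right) = d - -292 = d + 292 = 292 + d$)
$g{\left(S \right)} = -11$ ($g{\left(S \right)} = 0 - 11 = -11$)
$27817 + g{\left(u{\left(C \right)} \right)} = 27817 - 11 = 27806$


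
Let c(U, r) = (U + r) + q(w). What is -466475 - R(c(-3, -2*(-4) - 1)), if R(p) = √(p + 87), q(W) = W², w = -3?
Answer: -466485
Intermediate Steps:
c(U, r) = 9 + U + r (c(U, r) = (U + r) + (-3)² = (U + r) + 9 = 9 + U + r)
R(p) = √(87 + p)
-466475 - R(c(-3, -2*(-4) - 1)) = -466475 - √(87 + (9 - 3 + (-2*(-4) - 1))) = -466475 - √(87 + (9 - 3 + (8 - 1))) = -466475 - √(87 + (9 - 3 + 7)) = -466475 - √(87 + 13) = -466475 - √100 = -466475 - 1*10 = -466475 - 10 = -466485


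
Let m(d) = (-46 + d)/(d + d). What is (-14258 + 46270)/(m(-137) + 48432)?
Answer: 8771288/13270551 ≈ 0.66096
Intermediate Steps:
m(d) = (-46 + d)/(2*d) (m(d) = (-46 + d)/((2*d)) = (-46 + d)*(1/(2*d)) = (-46 + d)/(2*d))
(-14258 + 46270)/(m(-137) + 48432) = (-14258 + 46270)/((1/2)*(-46 - 137)/(-137) + 48432) = 32012/((1/2)*(-1/137)*(-183) + 48432) = 32012/(183/274 + 48432) = 32012/(13270551/274) = 32012*(274/13270551) = 8771288/13270551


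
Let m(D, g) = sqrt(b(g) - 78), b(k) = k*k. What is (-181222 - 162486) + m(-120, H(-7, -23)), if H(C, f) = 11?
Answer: -343708 + sqrt(43) ≈ -3.4370e+5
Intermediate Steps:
b(k) = k**2
m(D, g) = sqrt(-78 + g**2) (m(D, g) = sqrt(g**2 - 78) = sqrt(-78 + g**2))
(-181222 - 162486) + m(-120, H(-7, -23)) = (-181222 - 162486) + sqrt(-78 + 11**2) = -343708 + sqrt(-78 + 121) = -343708 + sqrt(43)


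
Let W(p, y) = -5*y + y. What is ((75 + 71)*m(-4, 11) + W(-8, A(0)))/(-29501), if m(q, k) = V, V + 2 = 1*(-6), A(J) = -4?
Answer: 1152/29501 ≈ 0.039050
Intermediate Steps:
W(p, y) = -4*y
V = -8 (V = -2 + 1*(-6) = -2 - 6 = -8)
m(q, k) = -8
((75 + 71)*m(-4, 11) + W(-8, A(0)))/(-29501) = ((75 + 71)*(-8) - 4*(-4))/(-29501) = (146*(-8) + 16)*(-1/29501) = (-1168 + 16)*(-1/29501) = -1152*(-1/29501) = 1152/29501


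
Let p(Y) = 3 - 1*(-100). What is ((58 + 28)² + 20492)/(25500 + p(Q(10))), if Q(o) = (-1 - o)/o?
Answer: 27888/25603 ≈ 1.0892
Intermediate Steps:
Q(o) = (-1 - o)/o
p(Y) = 103 (p(Y) = 3 + 100 = 103)
((58 + 28)² + 20492)/(25500 + p(Q(10))) = ((58 + 28)² + 20492)/(25500 + 103) = (86² + 20492)/25603 = (7396 + 20492)*(1/25603) = 27888*(1/25603) = 27888/25603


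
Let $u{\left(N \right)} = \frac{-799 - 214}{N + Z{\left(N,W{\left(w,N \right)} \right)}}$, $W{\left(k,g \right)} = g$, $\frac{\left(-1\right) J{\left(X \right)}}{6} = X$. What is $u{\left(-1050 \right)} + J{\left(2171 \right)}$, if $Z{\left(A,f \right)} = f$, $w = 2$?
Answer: $- \frac{27353587}{2100} \approx -13026.0$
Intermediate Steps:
$J{\left(X \right)} = - 6 X$
$u{\left(N \right)} = - \frac{1013}{2 N}$ ($u{\left(N \right)} = \frac{-799 - 214}{N + N} = - \frac{1013}{2 N}$)
$u{\left(-1050 \right)} + J{\left(2171 \right)} = - \frac{1013}{2 \left(-1050\right)} - 13026 = \left(- \frac{1013}{2}\right) \left(- \frac{1}{1050}\right) - 13026 = \frac{1013}{2100} - 13026 = - \frac{27353587}{2100}$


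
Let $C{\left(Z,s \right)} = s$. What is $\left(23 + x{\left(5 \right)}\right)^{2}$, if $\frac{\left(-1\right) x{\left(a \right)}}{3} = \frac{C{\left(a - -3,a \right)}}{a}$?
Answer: $400$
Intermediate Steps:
$x{\left(a \right)} = -3$ ($x{\left(a \right)} = - 3 \frac{a}{a} = \left(-3\right) 1 = -3$)
$\left(23 + x{\left(5 \right)}\right)^{2} = \left(23 - 3\right)^{2} = 20^{2} = 400$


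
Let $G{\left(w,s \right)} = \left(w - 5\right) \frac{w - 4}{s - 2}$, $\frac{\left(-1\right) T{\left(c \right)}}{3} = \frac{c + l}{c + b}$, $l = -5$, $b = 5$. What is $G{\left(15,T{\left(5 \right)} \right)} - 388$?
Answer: $-443$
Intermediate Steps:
$T{\left(c \right)} = - \frac{3 \left(-5 + c\right)}{5 + c}$ ($T{\left(c \right)} = - 3 \frac{c - 5}{c + 5} = - 3 \frac{-5 + c}{5 + c} = - \frac{3 \left(-5 + c\right)}{5 + c}$)
$G{\left(w,s \right)} = \frac{\left(-5 + w\right) \left(-4 + w\right)}{-2 + s}$ ($G{\left(w,s \right)} = \left(-5 + w\right) \frac{-4 + w}{-2 + s} = \frac{\left(-5 + w\right) \left(-4 + w\right)}{-2 + s}$)
$G{\left(15,T{\left(5 \right)} \right)} - 388 = \frac{20 + 15^{2} - 135}{-2 + \frac{3 \left(5 - 5\right)}{5 + 5}} - 388 = \frac{20 + 225 - 135}{-2 + \frac{3 \left(5 - 5\right)}{10}} - 388 = \frac{1}{-2 + 3 \cdot \frac{1}{10} \cdot 0} \cdot 110 - 388 = \frac{1}{-2 + 0} \cdot 110 - 388 = \frac{1}{-2} \cdot 110 - 388 = \left(- \frac{1}{2}\right) 110 - 388 = -55 - 388 = -443$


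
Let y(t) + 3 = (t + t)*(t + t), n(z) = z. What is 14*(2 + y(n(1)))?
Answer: 42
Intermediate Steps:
y(t) = -3 + 4*t² (y(t) = -3 + (t + t)*(t + t) = -3 + (2*t)*(2*t) = -3 + 4*t²)
14*(2 + y(n(1))) = 14*(2 + (-3 + 4*1²)) = 14*(2 + (-3 + 4*1)) = 14*(2 + (-3 + 4)) = 14*(2 + 1) = 14*3 = 42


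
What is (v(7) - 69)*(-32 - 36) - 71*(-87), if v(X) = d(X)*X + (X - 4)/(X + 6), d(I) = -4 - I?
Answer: 209161/13 ≈ 16089.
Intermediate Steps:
v(X) = X*(-4 - X) + (-4 + X)/(6 + X) (v(X) = (-4 - X)*X + (X - 4)/(X + 6) = X*(-4 - X) + (-4 + X)/(6 + X))
(v(7) - 69)*(-32 - 36) - 71*(-87) = ((-4 - 1*7³ - 23*7 - 10*7²)/(6 + 7) - 69)*(-32 - 36) - 71*(-87) = ((-4 - 1*343 - 161 - 10*49)/13 - 69)*(-68) + 6177 = ((-4 - 343 - 161 - 490)/13 - 69)*(-68) + 6177 = ((1/13)*(-998) - 69)*(-68) + 6177 = (-998/13 - 69)*(-68) + 6177 = -1895/13*(-68) + 6177 = 128860/13 + 6177 = 209161/13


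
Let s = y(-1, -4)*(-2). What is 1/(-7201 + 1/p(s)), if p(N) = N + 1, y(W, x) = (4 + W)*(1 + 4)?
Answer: -29/208830 ≈ -0.00013887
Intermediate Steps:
y(W, x) = 20 + 5*W (y(W, x) = (4 + W)*5 = 20 + 5*W)
s = -30 (s = (20 + 5*(-1))*(-2) = (20 - 5)*(-2) = 15*(-2) = -30)
p(N) = 1 + N
1/(-7201 + 1/p(s)) = 1/(-7201 + 1/(1 - 30)) = 1/(-7201 + 1/(-29)) = 1/(-7201 - 1/29) = 1/(-208830/29) = -29/208830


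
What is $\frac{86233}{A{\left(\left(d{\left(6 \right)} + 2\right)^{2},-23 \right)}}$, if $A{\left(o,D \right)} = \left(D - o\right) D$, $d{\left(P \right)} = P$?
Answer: $\frac{86233}{2001} \approx 43.095$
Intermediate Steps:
$A{\left(o,D \right)} = D \left(D - o\right)$
$\frac{86233}{A{\left(\left(d{\left(6 \right)} + 2\right)^{2},-23 \right)}} = \frac{86233}{\left(-23\right) \left(-23 - \left(6 + 2\right)^{2}\right)} = \frac{86233}{\left(-23\right) \left(-23 - 8^{2}\right)} = \frac{86233}{\left(-23\right) \left(-23 - 64\right)} = \frac{86233}{\left(-23\right) \left(-87\right)} = \frac{86233}{2001}$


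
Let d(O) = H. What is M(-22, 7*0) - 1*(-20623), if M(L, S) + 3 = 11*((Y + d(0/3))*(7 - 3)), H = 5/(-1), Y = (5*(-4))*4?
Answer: 16880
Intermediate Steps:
Y = -80 (Y = -20*4 = -80)
H = -5 (H = 5*(-1) = -5)
d(O) = -5
M(L, S) = -3743 (M(L, S) = -3 + 11*((-80 - 5)*(7 - 3)) = -3 + 11*(-85*4) = -3 + 11*(-340) = -3 - 3740 = -3743)
M(-22, 7*0) - 1*(-20623) = -3743 - 1*(-20623) = -3743 + 20623 = 16880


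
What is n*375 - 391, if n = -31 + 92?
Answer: 22484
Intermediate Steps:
n = 61
n*375 - 391 = 61*375 - 391 = 22875 - 391 = 22484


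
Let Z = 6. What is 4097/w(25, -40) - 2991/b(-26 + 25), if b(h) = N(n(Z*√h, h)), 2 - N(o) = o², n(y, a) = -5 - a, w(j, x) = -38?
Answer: 14075/133 ≈ 105.83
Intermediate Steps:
N(o) = 2 - o²
b(h) = 2 - (-5 - h)²
4097/w(25, -40) - 2991/b(-26 + 25) = 4097/(-38) - 2991/(2 - (5 + (-26 + 25))²) = 4097*(-1/38) - 2991/(2 - (5 - 1)²) = -4097/38 - 2991/(2 - 1*4²) = -4097/38 - 2991/(2 - 1*16) = -4097/38 - 2991/(2 - 16) = -4097/38 - 2991/(-14) = -4097/38 - 2991*(-1/14) = -4097/38 + 2991/14 = 14075/133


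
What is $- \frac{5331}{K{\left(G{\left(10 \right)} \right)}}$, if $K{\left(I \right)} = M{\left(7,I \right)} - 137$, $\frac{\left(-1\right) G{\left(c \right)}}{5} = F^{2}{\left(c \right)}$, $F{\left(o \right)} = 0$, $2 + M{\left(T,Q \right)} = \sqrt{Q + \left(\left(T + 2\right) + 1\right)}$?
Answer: $\frac{247003}{6437} + \frac{1777 \sqrt{10}}{6437} \approx 39.245$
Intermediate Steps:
$M{\left(T,Q \right)} = -2 + \sqrt{3 + Q + T}$ ($M{\left(T,Q \right)} = -2 + \sqrt{Q + \left(\left(T + 2\right) + 1\right)} = -2 + \sqrt{Q + \left(\left(2 + T\right) + 1\right)} = -2 + \sqrt{Q + \left(3 + T\right)} = -2 + \sqrt{3 + Q + T}$)
$G{\left(c \right)} = 0$ ($G{\left(c \right)} = - 5 \cdot 0^{2} = \left(-5\right) 0 = 0$)
$K{\left(I \right)} = -139 + \sqrt{10 + I}$ ($K{\left(I \right)} = \left(-2 + \sqrt{3 + I + 7}\right) - 137 = \left(-2 + \sqrt{10 + I}\right) - 137 = -139 + \sqrt{10 + I}$)
$- \frac{5331}{K{\left(G{\left(10 \right)} \right)}} = - \frac{5331}{-139 + \sqrt{10 + 0}} = - \frac{5331}{-139 + \sqrt{10}}$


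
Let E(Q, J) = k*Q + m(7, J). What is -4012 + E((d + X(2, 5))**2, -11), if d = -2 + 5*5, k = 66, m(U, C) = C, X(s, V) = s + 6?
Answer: 59403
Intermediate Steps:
X(s, V) = 6 + s
d = 23 (d = -2 + 25 = 23)
E(Q, J) = J + 66*Q (E(Q, J) = 66*Q + J = J + 66*Q)
-4012 + E((d + X(2, 5))**2, -11) = -4012 + (-11 + 66*(23 + (6 + 2))**2) = -4012 + (-11 + 66*(23 + 8)**2) = -4012 + (-11 + 66*31**2) = -4012 + (-11 + 66*961) = -4012 + (-11 + 63426) = -4012 + 63415 = 59403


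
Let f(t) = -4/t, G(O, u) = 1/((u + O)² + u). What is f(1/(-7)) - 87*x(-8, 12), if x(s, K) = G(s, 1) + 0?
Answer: 1313/50 ≈ 26.260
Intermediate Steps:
G(O, u) = 1/(u + (O + u)²) (G(O, u) = 1/((O + u)² + u) = 1/(u + (O + u)²))
x(s, K) = 1/(1 + (1 + s)²) (x(s, K) = 1/(1 + (s + 1)²) + 0 = 1/(1 + (1 + s)²) + 0 = 1/(1 + (1 + s)²))
f(1/(-7)) - 87*x(-8, 12) = -4/(1/(-7)) - 87/(1 + (1 - 8)²) = -4/(-⅐) - 87/(1 + (-7)²) = -4*(-7) - 87/(1 + 49) = 28 - 87/50 = 1313/50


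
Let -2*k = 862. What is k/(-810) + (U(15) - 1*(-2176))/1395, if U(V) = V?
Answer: 52799/25110 ≈ 2.1027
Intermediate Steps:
k = -431 (k = -1/2*862 = -431)
k/(-810) + (U(15) - 1*(-2176))/1395 = -431/(-810) + (15 - 1*(-2176))/1395 = -431*(-1/810) + (15 + 2176)*(1/1395) = 431/810 + 2191*(1/1395) = 431/810 + 2191/1395 = 52799/25110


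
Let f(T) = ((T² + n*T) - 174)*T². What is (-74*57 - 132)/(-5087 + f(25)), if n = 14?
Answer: -2175/247769 ≈ -0.0087783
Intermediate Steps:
f(T) = T²*(-174 + T² + 14*T) (f(T) = ((T² + 14*T) - 174)*T² = (-174 + T² + 14*T)*T² = T²*(-174 + T² + 14*T))
(-74*57 - 132)/(-5087 + f(25)) = (-74*57 - 132)/(-5087 + 25²*(-174 + 25² + 14*25)) = (-4218 - 132)/(-5087 + 625*(-174 + 625 + 350)) = -4350/(-5087 + 625*801) = -4350/(-5087 + 500625) = -4350/495538 = -4350*1/495538 = -2175/247769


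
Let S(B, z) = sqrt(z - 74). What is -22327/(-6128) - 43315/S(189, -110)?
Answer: 22327/6128 + 43315*I*sqrt(46)/92 ≈ 3.6434 + 3193.2*I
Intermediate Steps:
S(B, z) = sqrt(-74 + z)
-22327/(-6128) - 43315/S(189, -110) = -22327/(-6128) - 43315/sqrt(-74 - 110) = -22327*(-1/6128) - 43315*(-I*sqrt(46)/92) = 22327/6128 - 43315*(-I*sqrt(46)/92) = 22327/6128 - (-43315)*I*sqrt(46)/92 = 22327/6128 + 43315*I*sqrt(46)/92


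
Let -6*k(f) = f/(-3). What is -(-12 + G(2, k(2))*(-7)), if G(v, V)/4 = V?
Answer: 136/9 ≈ 15.111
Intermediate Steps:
k(f) = f/18 (k(f) = -f/(6*(-3)) = -f*(-1)/(6*3) = -(-1)*f/18 = f/18)
G(v, V) = 4*V
-(-12 + G(2, k(2))*(-7)) = -(-12 + (4*((1/18)*2))*(-7)) = -(-12 + (4*(⅑))*(-7)) = -(-12 + (4/9)*(-7)) = -(-12 - 28/9) = -1*(-136/9) = 136/9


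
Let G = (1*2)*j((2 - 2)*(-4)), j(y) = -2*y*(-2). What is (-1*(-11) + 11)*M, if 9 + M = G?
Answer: -198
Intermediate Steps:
j(y) = 4*y
G = 0 (G = (1*2)*(4*((2 - 2)*(-4))) = 2*(4*(0*(-4))) = 2*(4*0) = 2*0 = 0)
M = -9 (M = -9 + 0 = -9)
(-1*(-11) + 11)*M = (-1*(-11) + 11)*(-9) = (11 + 11)*(-9) = 22*(-9) = -198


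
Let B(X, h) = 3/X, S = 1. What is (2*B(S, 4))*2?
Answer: 12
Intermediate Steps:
(2*B(S, 4))*2 = (2*(3/1))*2 = (2*(3*1))*2 = (2*3)*2 = 6*2 = 12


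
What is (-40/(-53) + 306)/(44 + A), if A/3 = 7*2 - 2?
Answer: 8129/2120 ≈ 3.8344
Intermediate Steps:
A = 36 (A = 3*(7*2 - 2) = 3*(14 - 2) = 3*12 = 36)
(-40/(-53) + 306)/(44 + A) = (-40/(-53) + 306)/(44 + 36) = (-40*(-1/53) + 306)/80 = (40/53 + 306)*(1/80) = (16258/53)*(1/80) = 8129/2120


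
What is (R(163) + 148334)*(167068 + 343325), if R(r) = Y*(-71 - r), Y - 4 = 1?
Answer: 75111475452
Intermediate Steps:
Y = 5 (Y = 4 + 1 = 5)
R(r) = -355 - 5*r (R(r) = 5*(-71 - r) = -355 - 5*r)
(R(163) + 148334)*(167068 + 343325) = ((-355 - 5*163) + 148334)*(167068 + 343325) = ((-355 - 815) + 148334)*510393 = (-1170 + 148334)*510393 = 147164*510393 = 75111475452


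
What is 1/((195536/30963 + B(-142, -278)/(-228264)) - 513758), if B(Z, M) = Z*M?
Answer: -588978186/302588637255145 ≈ -1.9465e-6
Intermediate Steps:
B(Z, M) = M*Z
1/((195536/30963 + B(-142, -278)/(-228264)) - 513758) = 1/((195536/30963 - 278*(-142)/(-228264)) - 513758) = 1/((195536*(1/30963) + 39476*(-1/228264)) - 513758) = 1/((195536/30963 - 9869/57066) - 513758) = 1/(3617627843/588978186 - 513758) = 1/(-302588637255145/588978186) = -588978186/302588637255145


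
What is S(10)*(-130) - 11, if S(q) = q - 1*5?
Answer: -661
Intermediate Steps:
S(q) = -5 + q (S(q) = q - 5 = -5 + q)
S(10)*(-130) - 11 = (-5 + 10)*(-130) - 11 = 5*(-130) - 11 = -650 - 11 = -661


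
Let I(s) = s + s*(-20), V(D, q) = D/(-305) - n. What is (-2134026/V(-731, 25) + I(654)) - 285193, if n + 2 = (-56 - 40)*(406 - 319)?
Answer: -84354746761/283189 ≈ -2.9787e+5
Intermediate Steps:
n = -8354 (n = -2 + (-56 - 40)*(406 - 319) = -2 - 96*87 = -2 - 8352 = -8354)
V(D, q) = 8354 - D/305 (V(D, q) = D/(-305) - 1*(-8354) = D*(-1/305) + 8354 = -D/305 + 8354 = 8354 - D/305)
I(s) = -19*s (I(s) = s - 20*s = -19*s)
(-2134026/V(-731, 25) + I(654)) - 285193 = (-2134026/(8354 - 1/305*(-731)) - 19*654) - 285193 = (-2134026/(8354 + 731/305) - 12426) - 285193 = (-2134026/2548701/305 - 12426) - 285193 = (-2134026*305/2548701 - 12426) - 285193 = (-72319770/283189 - 12426) - 285193 = -3591226284/283189 - 285193 = -84354746761/283189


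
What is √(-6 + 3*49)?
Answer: √141 ≈ 11.874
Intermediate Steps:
√(-6 + 3*49) = √(-6 + 147) = √141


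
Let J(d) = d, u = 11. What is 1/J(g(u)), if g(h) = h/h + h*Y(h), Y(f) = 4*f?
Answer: 1/485 ≈ 0.0020619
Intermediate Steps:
g(h) = 1 + 4*h² (g(h) = h/h + h*(4*h) = 1 + 4*h²)
1/J(g(u)) = 1/(1 + 4*11²) = 1/(1 + 4*121) = 1/(1 + 484) = 1/485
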